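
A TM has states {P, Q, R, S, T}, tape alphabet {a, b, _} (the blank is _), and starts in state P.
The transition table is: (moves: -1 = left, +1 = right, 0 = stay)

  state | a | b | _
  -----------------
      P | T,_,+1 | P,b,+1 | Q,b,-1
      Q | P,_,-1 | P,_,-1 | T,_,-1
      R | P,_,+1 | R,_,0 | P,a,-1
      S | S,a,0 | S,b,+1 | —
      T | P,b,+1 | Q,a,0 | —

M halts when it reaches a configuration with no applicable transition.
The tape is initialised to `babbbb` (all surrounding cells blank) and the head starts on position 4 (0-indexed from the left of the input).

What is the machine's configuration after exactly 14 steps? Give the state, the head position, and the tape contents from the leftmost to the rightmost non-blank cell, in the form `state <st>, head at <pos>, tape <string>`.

P | babb[b]b_   read b → write b, move +1, go to P
P | babbb[b]_   read b → write b, move +1, go to P
P | babbbb[_]   read _ → write b, move -1, go to Q
Q | babbb[b]b   read b → write _, move -1, go to P
P | babb[b]_b   read b → write b, move +1, go to P
P | babbb[_]b   read _ → write b, move -1, go to Q
Q | babb[b]bb   read b → write _, move -1, go to P
P | bab[b]_bb   read b → write b, move +1, go to P
P | babb[_]bb   read _ → write b, move -1, go to Q
Q | bab[b]bbb   read b → write _, move -1, go to P
P | ba[b]_bbb   read b → write b, move +1, go to P
P | bab[_]bbb   read _ → write b, move -1, go to Q
Q | ba[b]bbbb   read b → write _, move -1, go to P
P | b[a]_bbbb   read a → write _, move +1, go to T
T | b_[_]bbbb
After 14 steps: state T, head at 2, tape b__bbbb.

state T, head at 2, tape b__bbbb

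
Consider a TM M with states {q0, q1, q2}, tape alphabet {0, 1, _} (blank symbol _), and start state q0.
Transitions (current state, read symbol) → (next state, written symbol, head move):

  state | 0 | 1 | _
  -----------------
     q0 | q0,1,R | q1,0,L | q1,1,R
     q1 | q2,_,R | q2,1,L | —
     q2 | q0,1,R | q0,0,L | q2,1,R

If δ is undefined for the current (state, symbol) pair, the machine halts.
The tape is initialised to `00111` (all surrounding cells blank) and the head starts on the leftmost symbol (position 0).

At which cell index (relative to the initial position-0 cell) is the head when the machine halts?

state=q0 head=0 tape=__[0]0111   (q0,0)→(q0,1,R)
state=q0 head=1 tape=__1[0]111   (q0,0)→(q0,1,R)
state=q0 head=2 tape=__11[1]11   (q0,1)→(q1,0,L)
state=q1 head=1 tape=__1[1]011   (q1,1)→(q2,1,L)
state=q2 head=0 tape=__[1]1011   (q2,1)→(q0,0,L)
state=q0 head=-1 tape=_[_]01011   (q0,_)→(q1,1,R)
state=q1 head=0 tape=_1[0]1011   (q1,0)→(q2,_,R)
state=q2 head=1 tape=_1_[1]011   (q2,1)→(q0,0,L)
state=q0 head=0 tape=_1[_]0011   (q0,_)→(q1,1,R)
state=q1 head=1 tape=_11[0]011   (q1,0)→(q2,_,R)
state=q2 head=2 tape=_11_[0]11   (q2,0)→(q0,1,R)
state=q0 head=3 tape=_11_1[1]1   (q0,1)→(q1,0,L)
state=q1 head=2 tape=_11_[1]01   (q1,1)→(q2,1,L)
state=q2 head=1 tape=_11[_]101   (q2,_)→(q2,1,R)
state=q2 head=2 tape=_111[1]01   (q2,1)→(q0,0,L)
state=q0 head=1 tape=_11[1]001   (q0,1)→(q1,0,L)
state=q1 head=0 tape=_1[1]0001   (q1,1)→(q2,1,L)
state=q2 head=-1 tape=_[1]10001   (q2,1)→(q0,0,L)
state=q0 head=-2 tape=[_]010001   (q0,_)→(q1,1,R)
state=q1 head=-1 tape=1[0]10001   (q1,0)→(q2,_,R)
state=q2 head=0 tape=1_[1]0001   (q2,1)→(q0,0,L)
state=q0 head=-1 tape=1[_]00001   (q0,_)→(q1,1,R)
state=q1 head=0 tape=11[0]0001   (q1,0)→(q2,_,R)
state=q2 head=1 tape=11_[0]001   (q2,0)→(q0,1,R)
state=q0 head=2 tape=11_1[0]01   (q0,0)→(q0,1,R)
state=q0 head=3 tape=11_11[0]1   (q0,0)→(q0,1,R)
state=q0 head=4 tape=11_111[1]   (q0,1)→(q1,0,L)
state=q1 head=3 tape=11_11[1]0   (q1,1)→(q2,1,L)
state=q2 head=2 tape=11_1[1]10   (q2,1)→(q0,0,L)
state=q0 head=1 tape=11_[1]010   (q0,1)→(q1,0,L)
state=q1 head=0 tape=11[_]0010
At halt the head is at cell 0.

0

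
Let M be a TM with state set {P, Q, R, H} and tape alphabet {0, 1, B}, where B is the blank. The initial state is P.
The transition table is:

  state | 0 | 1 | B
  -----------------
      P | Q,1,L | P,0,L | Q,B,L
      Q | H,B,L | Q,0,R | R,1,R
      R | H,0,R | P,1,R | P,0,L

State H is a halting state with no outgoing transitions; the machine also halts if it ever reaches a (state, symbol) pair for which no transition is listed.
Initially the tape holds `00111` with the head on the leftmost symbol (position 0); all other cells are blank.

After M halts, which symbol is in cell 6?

P | B[0]0111BB   read 0 → write 1, move L, go to Q
Q | [B]10111BB   read B → write 1, move R, go to R
R | 1[1]0111BB   read 1 → write 1, move R, go to P
P | 11[0]111BB   read 0 → write 1, move L, go to Q
Q | 1[1]1111BB   read 1 → write 0, move R, go to Q
Q | 10[1]111BB   read 1 → write 0, move R, go to Q
Q | 100[1]11BB   read 1 → write 0, move R, go to Q
Q | 1000[1]1BB   read 1 → write 0, move R, go to Q
Q | 10000[1]BB   read 1 → write 0, move R, go to Q
Q | 100000[B]B   read B → write 1, move R, go to R
R | 1000001[B]   read B → write 0, move L, go to P
P | 100000[1]0   read 1 → write 0, move L, go to P
P | 10000[0]00   read 0 → write 1, move L, go to Q
Q | 1000[0]100   read 0 → write B, move L, go to H
H | 100[0]B100
Cell 6 holds 0 when M halts.

0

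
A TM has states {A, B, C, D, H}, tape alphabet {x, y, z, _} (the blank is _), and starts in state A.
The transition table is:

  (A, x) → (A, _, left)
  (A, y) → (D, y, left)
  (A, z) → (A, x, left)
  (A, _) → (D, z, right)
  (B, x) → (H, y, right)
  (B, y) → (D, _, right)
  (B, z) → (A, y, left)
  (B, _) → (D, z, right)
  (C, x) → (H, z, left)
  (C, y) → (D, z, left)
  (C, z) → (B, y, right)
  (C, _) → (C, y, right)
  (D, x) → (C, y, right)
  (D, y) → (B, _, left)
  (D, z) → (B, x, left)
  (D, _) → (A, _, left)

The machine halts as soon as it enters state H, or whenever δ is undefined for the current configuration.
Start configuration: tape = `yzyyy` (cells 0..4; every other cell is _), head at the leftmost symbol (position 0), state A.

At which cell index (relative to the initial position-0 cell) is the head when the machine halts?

state=A head=0 tape=____[y]zyyy   (A,y)→(D,y,left)
state=D head=-1 tape=___[_]yzyyy   (D,_)→(A,_,left)
state=A head=-2 tape=__[_]_yzyyy   (A,_)→(D,z,right)
state=D head=-1 tape=__z[_]yzyyy   (D,_)→(A,_,left)
state=A head=-2 tape=__[z]_yzyyy   (A,z)→(A,x,left)
state=A head=-3 tape=_[_]x_yzyyy   (A,_)→(D,z,right)
state=D head=-2 tape=_z[x]_yzyyy   (D,x)→(C,y,right)
state=C head=-1 tape=_zy[_]yzyyy   (C,_)→(C,y,right)
state=C head=0 tape=_zyy[y]zyyy   (C,y)→(D,z,left)
state=D head=-1 tape=_zy[y]zzyyy   (D,y)→(B,_,left)
state=B head=-2 tape=_z[y]_zzyyy   (B,y)→(D,_,right)
state=D head=-1 tape=_z_[_]zzyyy   (D,_)→(A,_,left)
state=A head=-2 tape=_z[_]_zzyyy   (A,_)→(D,z,right)
state=D head=-1 tape=_zz[_]zzyyy   (D,_)→(A,_,left)
state=A head=-2 tape=_z[z]_zzyyy   (A,z)→(A,x,left)
state=A head=-3 tape=_[z]x_zzyyy   (A,z)→(A,x,left)
state=A head=-4 tape=[_]xx_zzyyy   (A,_)→(D,z,right)
state=D head=-3 tape=z[x]x_zzyyy   (D,x)→(C,y,right)
state=C head=-2 tape=zy[x]_zzyyy   (C,x)→(H,z,left)
state=H head=-3 tape=z[y]z_zzyyy
At halt the head is at cell -3.

-3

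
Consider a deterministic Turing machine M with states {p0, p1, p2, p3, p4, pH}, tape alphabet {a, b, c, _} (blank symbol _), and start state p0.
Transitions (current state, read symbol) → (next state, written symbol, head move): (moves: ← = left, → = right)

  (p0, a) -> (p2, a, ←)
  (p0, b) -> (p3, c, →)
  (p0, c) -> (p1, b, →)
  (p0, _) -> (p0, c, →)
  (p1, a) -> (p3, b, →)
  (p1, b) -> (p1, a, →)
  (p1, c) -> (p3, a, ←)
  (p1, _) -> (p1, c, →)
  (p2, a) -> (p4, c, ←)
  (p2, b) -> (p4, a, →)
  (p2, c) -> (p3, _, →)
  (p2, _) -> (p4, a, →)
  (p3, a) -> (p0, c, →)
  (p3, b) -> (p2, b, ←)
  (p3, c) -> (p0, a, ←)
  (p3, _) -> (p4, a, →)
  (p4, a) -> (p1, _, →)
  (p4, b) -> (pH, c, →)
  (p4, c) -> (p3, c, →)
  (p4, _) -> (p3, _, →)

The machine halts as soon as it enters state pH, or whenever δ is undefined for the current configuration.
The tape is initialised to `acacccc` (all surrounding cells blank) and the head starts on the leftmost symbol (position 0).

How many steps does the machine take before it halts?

17

state=p0 head=0 tape=_[a]cacccc   (p0,a)→(p2,a,←)
state=p2 head=-1 tape=[_]acacccc   (p2,_)→(p4,a,→)
state=p4 head=0 tape=a[a]cacccc   (p4,a)→(p1,_,→)
state=p1 head=1 tape=a_[c]acccc   (p1,c)→(p3,a,←)
state=p3 head=0 tape=a[_]aacccc   (p3,_)→(p4,a,→)
state=p4 head=1 tape=aa[a]acccc   (p4,a)→(p1,_,→)
state=p1 head=2 tape=aa_[a]cccc   (p1,a)→(p3,b,→)
state=p3 head=3 tape=aa_b[c]ccc   (p3,c)→(p0,a,←)
state=p0 head=2 tape=aa_[b]accc   (p0,b)→(p3,c,→)
state=p3 head=3 tape=aa_c[a]ccc   (p3,a)→(p0,c,→)
state=p0 head=4 tape=aa_cc[c]cc   (p0,c)→(p1,b,→)
state=p1 head=5 tape=aa_ccb[c]c   (p1,c)→(p3,a,←)
state=p3 head=4 tape=aa_cc[b]ac   (p3,b)→(p2,b,←)
state=p2 head=3 tape=aa_c[c]bac   (p2,c)→(p3,_,→)
state=p3 head=4 tape=aa_c_[b]ac   (p3,b)→(p2,b,←)
state=p2 head=3 tape=aa_c[_]bac   (p2,_)→(p4,a,→)
state=p4 head=4 tape=aa_ca[b]ac   (p4,b)→(pH,c,→)
state=pH head=5 tape=aa_cac[a]c
M halts after 17 transitions.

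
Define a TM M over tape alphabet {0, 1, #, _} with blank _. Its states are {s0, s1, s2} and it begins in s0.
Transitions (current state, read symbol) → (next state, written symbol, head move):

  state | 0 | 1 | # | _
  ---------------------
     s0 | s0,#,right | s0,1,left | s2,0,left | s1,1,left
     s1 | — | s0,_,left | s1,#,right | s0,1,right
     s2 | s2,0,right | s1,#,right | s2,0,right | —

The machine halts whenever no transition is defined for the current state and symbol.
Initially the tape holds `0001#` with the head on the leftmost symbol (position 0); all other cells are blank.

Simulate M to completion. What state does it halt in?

s2

s0 | [0]001#__   read 0 → write #, move right, go to s0
s0 | #[0]01#__   read 0 → write #, move right, go to s0
s0 | ##[0]1#__   read 0 → write #, move right, go to s0
s0 | ###[1]#__   read 1 → write 1, move left, go to s0
s0 | ##[#]1#__   read # → write 0, move left, go to s2
s2 | #[#]01#__   read # → write 0, move right, go to s2
s2 | #0[0]1#__   read 0 → write 0, move right, go to s2
s2 | #00[1]#__   read 1 → write #, move right, go to s1
s1 | #00#[#]__   read # → write #, move right, go to s1
s1 | #00##[_]_   read _ → write 1, move right, go to s0
s0 | #00##1[_]   read _ → write 1, move left, go to s1
s1 | #00##[1]1   read 1 → write _, move left, go to s0
s0 | #00#[#]_1   read # → write 0, move left, go to s2
s2 | #00[#]0_1   read # → write 0, move right, go to s2
s2 | #000[0]_1   read 0 → write 0, move right, go to s2
s2 | #0000[_]1
No transition is defined for (s2, _); M halts in state s2.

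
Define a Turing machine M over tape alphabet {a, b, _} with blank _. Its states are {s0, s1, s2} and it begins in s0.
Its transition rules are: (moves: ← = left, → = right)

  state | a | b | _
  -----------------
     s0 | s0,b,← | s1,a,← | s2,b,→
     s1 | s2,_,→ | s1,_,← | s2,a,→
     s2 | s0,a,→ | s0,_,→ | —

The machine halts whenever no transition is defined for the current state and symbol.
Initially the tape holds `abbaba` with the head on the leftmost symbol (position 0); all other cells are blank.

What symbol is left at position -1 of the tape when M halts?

b

s0 | _[a]bbaba__   read a → write b, move ←, go to s0
s0 | [_]bbbaba__   read _ → write b, move →, go to s2
s2 | b[b]bbaba__   read b → write _, move →, go to s0
s0 | b_[b]baba__   read b → write a, move ←, go to s1
s1 | b[_]ababa__   read _ → write a, move →, go to s2
s2 | ba[a]baba__   read a → write a, move →, go to s0
s0 | baa[b]aba__   read b → write a, move ←, go to s1
s1 | ba[a]aaba__   read a → write _, move →, go to s2
s2 | ba_[a]aba__   read a → write a, move →, go to s0
s0 | ba_a[a]ba__   read a → write b, move ←, go to s0
s0 | ba_[a]bba__   read a → write b, move ←, go to s0
s0 | ba[_]bbba__   read _ → write b, move →, go to s2
s2 | bab[b]bba__   read b → write _, move →, go to s0
s0 | bab_[b]ba__   read b → write a, move ←, go to s1
s1 | bab[_]aba__   read _ → write a, move →, go to s2
s2 | baba[a]ba__   read a → write a, move →, go to s0
s0 | babaa[b]a__   read b → write a, move ←, go to s1
s1 | baba[a]aa__   read a → write _, move →, go to s2
s2 | baba_[a]a__   read a → write a, move →, go to s0
s0 | baba_a[a]__   read a → write b, move ←, go to s0
s0 | baba_[a]b__   read a → write b, move ←, go to s0
s0 | baba[_]bb__   read _ → write b, move →, go to s2
s2 | babab[b]b__   read b → write _, move →, go to s0
s0 | babab_[b]__   read b → write a, move ←, go to s1
s1 | babab[_]a__   read _ → write a, move →, go to s2
s2 | bababa[a]__   read a → write a, move →, go to s0
s0 | bababaa[_]_   read _ → write b, move →, go to s2
s2 | bababaab[_]
Cell -1 holds b when M halts.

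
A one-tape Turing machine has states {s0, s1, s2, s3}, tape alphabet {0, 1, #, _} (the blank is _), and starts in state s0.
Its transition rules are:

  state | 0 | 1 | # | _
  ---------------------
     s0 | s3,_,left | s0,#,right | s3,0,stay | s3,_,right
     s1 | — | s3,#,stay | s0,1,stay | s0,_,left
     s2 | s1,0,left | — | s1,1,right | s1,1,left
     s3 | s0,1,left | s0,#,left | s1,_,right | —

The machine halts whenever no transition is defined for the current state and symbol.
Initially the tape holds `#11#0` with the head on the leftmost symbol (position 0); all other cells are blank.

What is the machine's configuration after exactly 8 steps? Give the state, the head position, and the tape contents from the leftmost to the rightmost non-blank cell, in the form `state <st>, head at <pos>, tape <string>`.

state s1, head at 2, tape 1#0

s0 | _[#]11#0   read # → write 0, move stay, go to s3
s3 | _[0]11#0   read 0 → write 1, move left, go to s0
s0 | [_]111#0   read _ → write _, move right, go to s3
s3 | _[1]11#0   read 1 → write #, move left, go to s0
s0 | [_]#11#0   read _ → write _, move right, go to s3
s3 | _[#]11#0   read # → write _, move right, go to s1
s1 | __[1]1#0   read 1 → write #, move stay, go to s3
s3 | __[#]1#0   read # → write _, move right, go to s1
s1 | ___[1]#0
After 8 steps: state s1, head at 2, tape 1#0.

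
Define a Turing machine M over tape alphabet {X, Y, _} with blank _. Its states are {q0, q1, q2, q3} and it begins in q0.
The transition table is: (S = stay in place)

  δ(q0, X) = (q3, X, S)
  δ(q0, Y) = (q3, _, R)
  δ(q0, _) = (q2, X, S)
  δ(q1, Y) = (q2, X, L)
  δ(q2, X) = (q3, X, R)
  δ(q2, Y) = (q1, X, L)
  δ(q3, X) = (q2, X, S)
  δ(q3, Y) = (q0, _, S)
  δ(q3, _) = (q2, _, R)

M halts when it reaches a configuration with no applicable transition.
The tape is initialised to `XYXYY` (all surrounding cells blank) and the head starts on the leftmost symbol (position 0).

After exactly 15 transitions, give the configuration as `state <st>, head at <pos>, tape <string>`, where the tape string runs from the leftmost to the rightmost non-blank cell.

state q2, head at 6, tape XXXXX

q0 | [X]YXYY__   read X → write X, move S, go to q3
q3 | [X]YXYY__   read X → write X, move S, go to q2
q2 | [X]YXYY__   read X → write X, move R, go to q3
q3 | X[Y]XYY__   read Y → write _, move S, go to q0
q0 | X[_]XYY__   read _ → write X, move S, go to q2
q2 | X[X]XYY__   read X → write X, move R, go to q3
q3 | XX[X]YY__   read X → write X, move S, go to q2
q2 | XX[X]YY__   read X → write X, move R, go to q3
q3 | XXX[Y]Y__   read Y → write _, move S, go to q0
q0 | XXX[_]Y__   read _ → write X, move S, go to q2
q2 | XXX[X]Y__   read X → write X, move R, go to q3
q3 | XXXX[Y]__   read Y → write _, move S, go to q0
q0 | XXXX[_]__   read _ → write X, move S, go to q2
q2 | XXXX[X]__   read X → write X, move R, go to q3
q3 | XXXXX[_]_   read _ → write _, move R, go to q2
q2 | XXXXX_[_]
After 15 steps: state q2, head at 6, tape XXXXX.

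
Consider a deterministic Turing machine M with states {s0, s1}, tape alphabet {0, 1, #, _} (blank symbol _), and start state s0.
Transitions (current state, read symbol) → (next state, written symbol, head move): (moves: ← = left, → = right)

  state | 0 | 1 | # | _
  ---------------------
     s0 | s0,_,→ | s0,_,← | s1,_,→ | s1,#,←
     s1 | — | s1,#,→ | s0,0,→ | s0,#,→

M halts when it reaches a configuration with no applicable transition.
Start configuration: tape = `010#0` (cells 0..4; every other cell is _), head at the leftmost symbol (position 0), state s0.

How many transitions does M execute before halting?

state=s0 head=0 tape=_[0]10#0   (s0,0)→(s0,_,→)
state=s0 head=1 tape=__[1]0#0   (s0,1)→(s0,_,←)
state=s0 head=0 tape=_[_]_0#0   (s0,_)→(s1,#,←)
state=s1 head=-1 tape=[_]#_0#0   (s1,_)→(s0,#,→)
state=s0 head=0 tape=#[#]_0#0   (s0,#)→(s1,_,→)
state=s1 head=1 tape=#_[_]0#0   (s1,_)→(s0,#,→)
state=s0 head=2 tape=#_#[0]#0   (s0,0)→(s0,_,→)
state=s0 head=3 tape=#_#_[#]0   (s0,#)→(s1,_,→)
state=s1 head=4 tape=#_#__[0]
M halts after 8 transitions.

8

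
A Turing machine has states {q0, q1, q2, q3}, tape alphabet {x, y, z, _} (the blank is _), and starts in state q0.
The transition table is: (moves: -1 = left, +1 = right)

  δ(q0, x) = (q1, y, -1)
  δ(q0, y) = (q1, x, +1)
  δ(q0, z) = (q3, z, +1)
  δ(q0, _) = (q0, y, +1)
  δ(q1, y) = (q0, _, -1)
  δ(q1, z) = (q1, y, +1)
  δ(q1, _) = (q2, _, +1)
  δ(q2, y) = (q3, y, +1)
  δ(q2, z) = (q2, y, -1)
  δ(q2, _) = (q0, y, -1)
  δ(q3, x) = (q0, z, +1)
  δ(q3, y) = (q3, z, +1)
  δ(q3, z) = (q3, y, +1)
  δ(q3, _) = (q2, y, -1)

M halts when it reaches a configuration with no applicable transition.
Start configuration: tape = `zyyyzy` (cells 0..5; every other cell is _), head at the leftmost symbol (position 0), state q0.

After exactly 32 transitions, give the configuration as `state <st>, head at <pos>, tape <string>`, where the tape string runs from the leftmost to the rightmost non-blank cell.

state=q0 head=0 tape=[z]yyyzy____   (q0,z)→(q3,z,+1)
state=q3 head=1 tape=z[y]yyzy____   (q3,y)→(q3,z,+1)
state=q3 head=2 tape=zz[y]yzy____   (q3,y)→(q3,z,+1)
state=q3 head=3 tape=zzz[y]zy____   (q3,y)→(q3,z,+1)
state=q3 head=4 tape=zzzz[z]y____   (q3,z)→(q3,y,+1)
state=q3 head=5 tape=zzzzy[y]____   (q3,y)→(q3,z,+1)
state=q3 head=6 tape=zzzzyz[_]___   (q3,_)→(q2,y,-1)
state=q2 head=5 tape=zzzzy[z]y___   (q2,z)→(q2,y,-1)
state=q2 head=4 tape=zzzz[y]yy___   (q2,y)→(q3,y,+1)
state=q3 head=5 tape=zzzzy[y]y___   (q3,y)→(q3,z,+1)
state=q3 head=6 tape=zzzzyz[y]___   (q3,y)→(q3,z,+1)
state=q3 head=7 tape=zzzzyzz[_]__   (q3,_)→(q2,y,-1)
state=q2 head=6 tape=zzzzyz[z]y__   (q2,z)→(q2,y,-1)
state=q2 head=5 tape=zzzzy[z]yy__   (q2,z)→(q2,y,-1)
state=q2 head=4 tape=zzzz[y]yyy__   (q2,y)→(q3,y,+1)
state=q3 head=5 tape=zzzzy[y]yy__   (q3,y)→(q3,z,+1)
state=q3 head=6 tape=zzzzyz[y]y__   (q3,y)→(q3,z,+1)
state=q3 head=7 tape=zzzzyzz[y]__   (q3,y)→(q3,z,+1)
state=q3 head=8 tape=zzzzyzzz[_]_   (q3,_)→(q2,y,-1)
state=q2 head=7 tape=zzzzyzz[z]y_   (q2,z)→(q2,y,-1)
state=q2 head=6 tape=zzzzyz[z]yy_   (q2,z)→(q2,y,-1)
state=q2 head=5 tape=zzzzy[z]yyy_   (q2,z)→(q2,y,-1)
state=q2 head=4 tape=zzzz[y]yyyy_   (q2,y)→(q3,y,+1)
state=q3 head=5 tape=zzzzy[y]yyy_   (q3,y)→(q3,z,+1)
state=q3 head=6 tape=zzzzyz[y]yy_   (q3,y)→(q3,z,+1)
state=q3 head=7 tape=zzzzyzz[y]y_   (q3,y)→(q3,z,+1)
state=q3 head=8 tape=zzzzyzzz[y]_   (q3,y)→(q3,z,+1)
state=q3 head=9 tape=zzzzyzzzz[_]   (q3,_)→(q2,y,-1)
state=q2 head=8 tape=zzzzyzzz[z]y   (q2,z)→(q2,y,-1)
state=q2 head=7 tape=zzzzyzz[z]yy   (q2,z)→(q2,y,-1)
state=q2 head=6 tape=zzzzyz[z]yyy   (q2,z)→(q2,y,-1)
state=q2 head=5 tape=zzzzy[z]yyyy   (q2,z)→(q2,y,-1)
state=q2 head=4 tape=zzzz[y]yyyyy
After 32 steps: state q2, head at 4, tape zzzzyyyyyy.

state q2, head at 4, tape zzzzyyyyyy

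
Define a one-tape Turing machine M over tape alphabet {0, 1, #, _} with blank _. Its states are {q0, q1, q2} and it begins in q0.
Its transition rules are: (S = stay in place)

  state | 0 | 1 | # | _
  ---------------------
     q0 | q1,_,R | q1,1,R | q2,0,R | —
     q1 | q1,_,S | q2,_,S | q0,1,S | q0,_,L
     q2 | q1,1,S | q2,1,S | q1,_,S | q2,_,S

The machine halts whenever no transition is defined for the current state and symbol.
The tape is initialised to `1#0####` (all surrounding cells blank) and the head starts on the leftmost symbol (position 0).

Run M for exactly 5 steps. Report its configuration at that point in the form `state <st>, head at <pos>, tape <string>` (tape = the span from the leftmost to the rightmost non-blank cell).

state q0, head at 1, tape 11_####

state=q0 head=0 tape=[1]#0####   (q0,1)→(q1,1,R)
state=q1 head=1 tape=1[#]0####   (q1,#)→(q0,1,S)
state=q0 head=1 tape=1[1]0####   (q0,1)→(q1,1,R)
state=q1 head=2 tape=11[0]####   (q1,0)→(q1,_,S)
state=q1 head=2 tape=11[_]####   (q1,_)→(q0,_,L)
state=q0 head=1 tape=1[1]_####
After 5 steps: state q0, head at 1, tape 11_####.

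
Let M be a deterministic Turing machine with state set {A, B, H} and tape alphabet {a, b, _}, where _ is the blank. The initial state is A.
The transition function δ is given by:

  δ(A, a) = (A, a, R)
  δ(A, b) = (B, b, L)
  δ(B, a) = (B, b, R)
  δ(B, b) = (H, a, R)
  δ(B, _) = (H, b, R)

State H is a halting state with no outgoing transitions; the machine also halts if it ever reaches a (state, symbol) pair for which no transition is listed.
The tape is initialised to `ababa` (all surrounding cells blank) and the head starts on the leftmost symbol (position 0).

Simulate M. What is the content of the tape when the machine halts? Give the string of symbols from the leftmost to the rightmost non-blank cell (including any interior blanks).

baaba

A | [a]baba   read a → write a, move R, go to A
A | a[b]aba   read b → write b, move L, go to B
B | [a]baba   read a → write b, move R, go to B
B | b[b]aba   read b → write a, move R, go to H
H | ba[a]ba
The non-blank tape span at halt is baaba.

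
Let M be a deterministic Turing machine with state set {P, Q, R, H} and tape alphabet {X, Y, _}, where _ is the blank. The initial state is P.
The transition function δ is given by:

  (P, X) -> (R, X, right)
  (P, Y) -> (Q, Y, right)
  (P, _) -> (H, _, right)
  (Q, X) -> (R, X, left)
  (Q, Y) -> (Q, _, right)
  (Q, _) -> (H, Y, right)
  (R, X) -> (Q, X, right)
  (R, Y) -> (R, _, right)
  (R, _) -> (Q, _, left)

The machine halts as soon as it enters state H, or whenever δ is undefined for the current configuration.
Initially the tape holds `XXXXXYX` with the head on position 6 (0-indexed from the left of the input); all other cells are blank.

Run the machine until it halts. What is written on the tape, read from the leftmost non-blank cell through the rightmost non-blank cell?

XXXXX_XY

state=P head=6 tape=XXXXXY[X]__   (P,X)→(R,X,right)
state=R head=7 tape=XXXXXYX[_]_   (R,_)→(Q,_,left)
state=Q head=6 tape=XXXXXY[X]__   (Q,X)→(R,X,left)
state=R head=5 tape=XXXXX[Y]X__   (R,Y)→(R,_,right)
state=R head=6 tape=XXXXX_[X]__   (R,X)→(Q,X,right)
state=Q head=7 tape=XXXXX_X[_]_   (Q,_)→(H,Y,right)
state=H head=8 tape=XXXXX_XY[_]
The non-blank tape span at halt is XXXXX_XY.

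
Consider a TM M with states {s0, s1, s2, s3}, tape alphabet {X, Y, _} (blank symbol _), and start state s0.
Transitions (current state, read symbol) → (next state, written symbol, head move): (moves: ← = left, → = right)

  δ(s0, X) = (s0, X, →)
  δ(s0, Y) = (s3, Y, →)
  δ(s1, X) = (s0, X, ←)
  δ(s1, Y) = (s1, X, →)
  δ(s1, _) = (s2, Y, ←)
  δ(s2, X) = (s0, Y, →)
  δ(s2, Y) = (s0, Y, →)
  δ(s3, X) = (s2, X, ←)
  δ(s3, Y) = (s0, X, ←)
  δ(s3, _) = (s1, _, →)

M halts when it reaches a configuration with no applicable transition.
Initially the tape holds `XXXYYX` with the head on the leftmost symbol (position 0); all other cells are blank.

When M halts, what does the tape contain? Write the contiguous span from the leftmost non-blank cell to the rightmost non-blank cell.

XXXYXX

s0 | [X]XXYYX_   read X → write X, move →, go to s0
s0 | X[X]XYYX_   read X → write X, move →, go to s0
s0 | XX[X]YYX_   read X → write X, move →, go to s0
s0 | XXX[Y]YX_   read Y → write Y, move →, go to s3
s3 | XXXY[Y]X_   read Y → write X, move ←, go to s0
s0 | XXX[Y]XX_   read Y → write Y, move →, go to s3
s3 | XXXY[X]X_   read X → write X, move ←, go to s2
s2 | XXX[Y]XX_   read Y → write Y, move →, go to s0
s0 | XXXY[X]X_   read X → write X, move →, go to s0
s0 | XXXYX[X]_   read X → write X, move →, go to s0
s0 | XXXYXX[_]
The non-blank tape span at halt is XXXYXX.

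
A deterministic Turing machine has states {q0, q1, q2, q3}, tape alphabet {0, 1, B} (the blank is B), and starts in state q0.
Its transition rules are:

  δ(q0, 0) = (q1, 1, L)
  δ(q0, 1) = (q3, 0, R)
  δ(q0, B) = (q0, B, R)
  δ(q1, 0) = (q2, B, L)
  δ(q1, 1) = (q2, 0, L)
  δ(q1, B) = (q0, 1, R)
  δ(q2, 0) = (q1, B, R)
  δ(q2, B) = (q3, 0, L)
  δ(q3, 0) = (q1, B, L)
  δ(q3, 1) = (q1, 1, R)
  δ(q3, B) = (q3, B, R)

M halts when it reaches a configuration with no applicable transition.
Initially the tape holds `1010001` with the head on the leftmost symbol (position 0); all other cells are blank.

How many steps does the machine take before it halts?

state=q0 head=0 tape=BB[1]010001   (q0,1)→(q3,0,R)
state=q3 head=1 tape=BB0[0]10001   (q3,0)→(q1,B,L)
state=q1 head=0 tape=BB[0]B10001   (q1,0)→(q2,B,L)
state=q2 head=-1 tape=B[B]BB10001   (q2,B)→(q3,0,L)
state=q3 head=-2 tape=[B]0BB10001   (q3,B)→(q3,B,R)
state=q3 head=-1 tape=B[0]BB10001   (q3,0)→(q1,B,L)
state=q1 head=-2 tape=[B]BBB10001   (q1,B)→(q0,1,R)
state=q0 head=-1 tape=1[B]BB10001   (q0,B)→(q0,B,R)
state=q0 head=0 tape=1B[B]B10001   (q0,B)→(q0,B,R)
state=q0 head=1 tape=1BB[B]10001   (q0,B)→(q0,B,R)
state=q0 head=2 tape=1BBB[1]0001   (q0,1)→(q3,0,R)
state=q3 head=3 tape=1BBB0[0]001   (q3,0)→(q1,B,L)
state=q1 head=2 tape=1BBB[0]B001   (q1,0)→(q2,B,L)
state=q2 head=1 tape=1BB[B]BB001   (q2,B)→(q3,0,L)
state=q3 head=0 tape=1B[B]0BB001   (q3,B)→(q3,B,R)
state=q3 head=1 tape=1BB[0]BB001   (q3,0)→(q1,B,L)
state=q1 head=0 tape=1B[B]BBB001   (q1,B)→(q0,1,R)
state=q0 head=1 tape=1B1[B]BB001   (q0,B)→(q0,B,R)
state=q0 head=2 tape=1B1B[B]B001   (q0,B)→(q0,B,R)
state=q0 head=3 tape=1B1BB[B]001   (q0,B)→(q0,B,R)
state=q0 head=4 tape=1B1BBB[0]01   (q0,0)→(q1,1,L)
state=q1 head=3 tape=1B1BB[B]101   (q1,B)→(q0,1,R)
state=q0 head=4 tape=1B1BB1[1]01   (q0,1)→(q3,0,R)
state=q3 head=5 tape=1B1BB10[0]1   (q3,0)→(q1,B,L)
state=q1 head=4 tape=1B1BB1[0]B1   (q1,0)→(q2,B,L)
state=q2 head=3 tape=1B1BB[1]BB1
M halts after 25 transitions.

25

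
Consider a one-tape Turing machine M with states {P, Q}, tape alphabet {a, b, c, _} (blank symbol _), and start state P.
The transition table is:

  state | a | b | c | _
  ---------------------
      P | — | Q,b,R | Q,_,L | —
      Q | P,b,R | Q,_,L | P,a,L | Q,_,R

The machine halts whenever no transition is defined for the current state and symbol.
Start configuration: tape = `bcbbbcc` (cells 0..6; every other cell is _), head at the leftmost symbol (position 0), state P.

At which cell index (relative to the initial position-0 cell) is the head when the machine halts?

state=P head=0 tape=_[b]cbbbcc   (P,b)→(Q,b,R)
state=Q head=1 tape=_b[c]bbbcc   (Q,c)→(P,a,L)
state=P head=0 tape=_[b]abbbcc   (P,b)→(Q,b,R)
state=Q head=1 tape=_b[a]bbbcc   (Q,a)→(P,b,R)
state=P head=2 tape=_bb[b]bbcc   (P,b)→(Q,b,R)
state=Q head=3 tape=_bbb[b]bcc   (Q,b)→(Q,_,L)
state=Q head=2 tape=_bb[b]_bcc   (Q,b)→(Q,_,L)
state=Q head=1 tape=_b[b]__bcc   (Q,b)→(Q,_,L)
state=Q head=0 tape=_[b]___bcc   (Q,b)→(Q,_,L)
state=Q head=-1 tape=[_]____bcc   (Q,_)→(Q,_,R)
state=Q head=0 tape=_[_]___bcc   (Q,_)→(Q,_,R)
state=Q head=1 tape=__[_]__bcc   (Q,_)→(Q,_,R)
state=Q head=2 tape=___[_]_bcc   (Q,_)→(Q,_,R)
state=Q head=3 tape=____[_]bcc   (Q,_)→(Q,_,R)
state=Q head=4 tape=_____[b]cc   (Q,b)→(Q,_,L)
state=Q head=3 tape=____[_]_cc   (Q,_)→(Q,_,R)
state=Q head=4 tape=_____[_]cc   (Q,_)→(Q,_,R)
state=Q head=5 tape=______[c]c   (Q,c)→(P,a,L)
state=P head=4 tape=_____[_]ac
At halt the head is at cell 4.

4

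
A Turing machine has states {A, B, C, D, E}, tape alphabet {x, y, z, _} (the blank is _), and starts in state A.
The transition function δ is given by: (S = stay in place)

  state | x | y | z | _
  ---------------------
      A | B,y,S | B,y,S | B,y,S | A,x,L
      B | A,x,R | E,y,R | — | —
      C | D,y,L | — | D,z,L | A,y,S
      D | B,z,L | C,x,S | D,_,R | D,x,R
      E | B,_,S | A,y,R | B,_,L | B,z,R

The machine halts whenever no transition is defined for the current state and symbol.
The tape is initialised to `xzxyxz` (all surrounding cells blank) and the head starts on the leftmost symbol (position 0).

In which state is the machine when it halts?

A | [x]zxyxz   read x → write y, move S, go to B
B | [y]zxyxz   read y → write y, move R, go to E
E | y[z]xyxz   read z → write _, move L, go to B
B | [y]_xyxz   read y → write y, move R, go to E
E | y[_]xyxz   read _ → write z, move R, go to B
B | yz[x]yxz   read x → write x, move R, go to A
A | yzx[y]xz   read y → write y, move S, go to B
B | yzx[y]xz   read y → write y, move R, go to E
E | yzxy[x]z   read x → write _, move S, go to B
B | yzxy[_]z
No transition is defined for (B, _); M halts in state B.

B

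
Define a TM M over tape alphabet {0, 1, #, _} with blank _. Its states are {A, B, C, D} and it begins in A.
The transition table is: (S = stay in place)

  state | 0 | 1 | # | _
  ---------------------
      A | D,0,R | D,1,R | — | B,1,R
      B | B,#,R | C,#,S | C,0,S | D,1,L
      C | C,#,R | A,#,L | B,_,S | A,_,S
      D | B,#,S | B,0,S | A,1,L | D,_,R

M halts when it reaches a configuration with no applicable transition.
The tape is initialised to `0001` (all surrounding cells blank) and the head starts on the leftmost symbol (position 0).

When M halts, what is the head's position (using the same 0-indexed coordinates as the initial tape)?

state=A head=0 tape=[0]001   (A,0)→(D,0,R)
state=D head=1 tape=0[0]01   (D,0)→(B,#,S)
state=B head=1 tape=0[#]01   (B,#)→(C,0,S)
state=C head=1 tape=0[0]01   (C,0)→(C,#,R)
state=C head=2 tape=0#[0]1   (C,0)→(C,#,R)
state=C head=3 tape=0##[1]   (C,1)→(A,#,L)
state=A head=2 tape=0#[#]#
At halt the head is at cell 2.

2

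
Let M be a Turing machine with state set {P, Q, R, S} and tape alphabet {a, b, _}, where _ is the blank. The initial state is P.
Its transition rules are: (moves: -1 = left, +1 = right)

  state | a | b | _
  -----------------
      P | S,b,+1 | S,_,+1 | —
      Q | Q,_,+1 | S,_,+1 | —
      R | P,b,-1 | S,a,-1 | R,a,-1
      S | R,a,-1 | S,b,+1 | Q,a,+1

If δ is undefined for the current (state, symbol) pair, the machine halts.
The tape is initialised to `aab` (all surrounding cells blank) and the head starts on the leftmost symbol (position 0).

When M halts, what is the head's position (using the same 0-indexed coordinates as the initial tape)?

4

state=P head=0 tape=_[a]ab__   (P,a)→(S,b,+1)
state=S head=1 tape=_b[a]b__   (S,a)→(R,a,-1)
state=R head=0 tape=_[b]ab__   (R,b)→(S,a,-1)
state=S head=-1 tape=[_]aab__   (S,_)→(Q,a,+1)
state=Q head=0 tape=a[a]ab__   (Q,a)→(Q,_,+1)
state=Q head=1 tape=a_[a]b__   (Q,a)→(Q,_,+1)
state=Q head=2 tape=a__[b]__   (Q,b)→(S,_,+1)
state=S head=3 tape=a___[_]_   (S,_)→(Q,a,+1)
state=Q head=4 tape=a___a[_]
At halt the head is at cell 4.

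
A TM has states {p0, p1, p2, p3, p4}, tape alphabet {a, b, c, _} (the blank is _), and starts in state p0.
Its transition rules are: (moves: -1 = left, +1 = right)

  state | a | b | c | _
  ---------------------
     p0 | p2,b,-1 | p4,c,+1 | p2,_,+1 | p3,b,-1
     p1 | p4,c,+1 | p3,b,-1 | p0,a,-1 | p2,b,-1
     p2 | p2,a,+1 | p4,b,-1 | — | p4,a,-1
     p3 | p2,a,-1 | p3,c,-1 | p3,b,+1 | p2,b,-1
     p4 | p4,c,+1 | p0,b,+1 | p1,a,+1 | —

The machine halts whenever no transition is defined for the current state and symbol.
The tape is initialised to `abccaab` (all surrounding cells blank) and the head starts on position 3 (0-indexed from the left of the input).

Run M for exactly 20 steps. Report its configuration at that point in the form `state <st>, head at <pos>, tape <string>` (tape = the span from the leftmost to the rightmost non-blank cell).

state=p0 head=3 tape=abc[c]aab_   (p0,c)→(p2,_,+1)
state=p2 head=4 tape=abc_[a]ab_   (p2,a)→(p2,a,+1)
state=p2 head=5 tape=abc_a[a]b_   (p2,a)→(p2,a,+1)
state=p2 head=6 tape=abc_aa[b]_   (p2,b)→(p4,b,-1)
state=p4 head=5 tape=abc_a[a]b_   (p4,a)→(p4,c,+1)
state=p4 head=6 tape=abc_ac[b]_   (p4,b)→(p0,b,+1)
state=p0 head=7 tape=abc_acb[_]   (p0,_)→(p3,b,-1)
state=p3 head=6 tape=abc_ac[b]b   (p3,b)→(p3,c,-1)
state=p3 head=5 tape=abc_a[c]cb   (p3,c)→(p3,b,+1)
state=p3 head=6 tape=abc_ab[c]b   (p3,c)→(p3,b,+1)
state=p3 head=7 tape=abc_abb[b]   (p3,b)→(p3,c,-1)
state=p3 head=6 tape=abc_ab[b]c   (p3,b)→(p3,c,-1)
state=p3 head=5 tape=abc_a[b]cc   (p3,b)→(p3,c,-1)
state=p3 head=4 tape=abc_[a]ccc   (p3,a)→(p2,a,-1)
state=p2 head=3 tape=abc[_]accc   (p2,_)→(p4,a,-1)
state=p4 head=2 tape=ab[c]aaccc   (p4,c)→(p1,a,+1)
state=p1 head=3 tape=aba[a]accc   (p1,a)→(p4,c,+1)
state=p4 head=4 tape=abac[a]ccc   (p4,a)→(p4,c,+1)
state=p4 head=5 tape=abacc[c]cc   (p4,c)→(p1,a,+1)
state=p1 head=6 tape=abacca[c]c   (p1,c)→(p0,a,-1)
state=p0 head=5 tape=abacc[a]ac
After 20 steps: state p0, head at 5, tape abaccaac.

state p0, head at 5, tape abaccaac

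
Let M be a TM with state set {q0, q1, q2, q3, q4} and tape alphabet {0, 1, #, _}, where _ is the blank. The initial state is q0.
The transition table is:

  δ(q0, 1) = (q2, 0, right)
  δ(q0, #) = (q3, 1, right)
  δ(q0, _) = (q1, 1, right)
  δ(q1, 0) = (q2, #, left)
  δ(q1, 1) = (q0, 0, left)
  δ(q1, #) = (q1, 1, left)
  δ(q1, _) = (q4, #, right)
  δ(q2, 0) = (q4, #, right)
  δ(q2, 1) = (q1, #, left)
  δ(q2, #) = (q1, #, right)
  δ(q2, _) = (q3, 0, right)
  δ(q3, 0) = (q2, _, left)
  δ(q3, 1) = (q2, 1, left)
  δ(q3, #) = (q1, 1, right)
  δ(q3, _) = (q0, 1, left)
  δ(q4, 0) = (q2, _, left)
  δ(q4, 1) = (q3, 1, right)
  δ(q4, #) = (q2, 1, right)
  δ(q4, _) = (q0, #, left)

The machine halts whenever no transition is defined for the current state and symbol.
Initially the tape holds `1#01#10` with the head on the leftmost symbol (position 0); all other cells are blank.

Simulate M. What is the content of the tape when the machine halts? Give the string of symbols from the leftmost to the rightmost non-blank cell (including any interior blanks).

#10011#10

state=q0 head=0 tape=__[1]#01#10   (q0,1)→(q2,0,right)
state=q2 head=1 tape=__0[#]01#10   (q2,#)→(q1,#,right)
state=q1 head=2 tape=__0#[0]1#10   (q1,0)→(q2,#,left)
state=q2 head=1 tape=__0[#]#1#10   (q2,#)→(q1,#,right)
state=q1 head=2 tape=__0#[#]1#10   (q1,#)→(q1,1,left)
state=q1 head=1 tape=__0[#]11#10   (q1,#)→(q1,1,left)
state=q1 head=0 tape=__[0]111#10   (q1,0)→(q2,#,left)
state=q2 head=-1 tape=_[_]#111#10   (q2,_)→(q3,0,right)
state=q3 head=0 tape=_0[#]111#10   (q3,#)→(q1,1,right)
state=q1 head=1 tape=_01[1]11#10   (q1,1)→(q0,0,left)
state=q0 head=0 tape=_0[1]011#10   (q0,1)→(q2,0,right)
state=q2 head=1 tape=_00[0]11#10   (q2,0)→(q4,#,right)
state=q4 head=2 tape=_00#[1]1#10   (q4,1)→(q3,1,right)
state=q3 head=3 tape=_00#1[1]#10   (q3,1)→(q2,1,left)
state=q2 head=2 tape=_00#[1]1#10   (q2,1)→(q1,#,left)
state=q1 head=1 tape=_00[#]#1#10   (q1,#)→(q1,1,left)
state=q1 head=0 tape=_0[0]1#1#10   (q1,0)→(q2,#,left)
state=q2 head=-1 tape=_[0]#1#1#10   (q2,0)→(q4,#,right)
state=q4 head=0 tape=_#[#]1#1#10   (q4,#)→(q2,1,right)
state=q2 head=1 tape=_#1[1]#1#10   (q2,1)→(q1,#,left)
state=q1 head=0 tape=_#[1]##1#10   (q1,1)→(q0,0,left)
state=q0 head=-1 tape=_[#]0##1#10   (q0,#)→(q3,1,right)
state=q3 head=0 tape=_1[0]##1#10   (q3,0)→(q2,_,left)
state=q2 head=-1 tape=_[1]_##1#10   (q2,1)→(q1,#,left)
state=q1 head=-2 tape=[_]#_##1#10   (q1,_)→(q4,#,right)
state=q4 head=-1 tape=#[#]_##1#10   (q4,#)→(q2,1,right)
state=q2 head=0 tape=#1[_]##1#10   (q2,_)→(q3,0,right)
state=q3 head=1 tape=#10[#]#1#10   (q3,#)→(q1,1,right)
state=q1 head=2 tape=#101[#]1#10   (q1,#)→(q1,1,left)
state=q1 head=1 tape=#10[1]11#10   (q1,1)→(q0,0,left)
state=q0 head=0 tape=#1[0]011#10
The non-blank tape span at halt is #10011#10.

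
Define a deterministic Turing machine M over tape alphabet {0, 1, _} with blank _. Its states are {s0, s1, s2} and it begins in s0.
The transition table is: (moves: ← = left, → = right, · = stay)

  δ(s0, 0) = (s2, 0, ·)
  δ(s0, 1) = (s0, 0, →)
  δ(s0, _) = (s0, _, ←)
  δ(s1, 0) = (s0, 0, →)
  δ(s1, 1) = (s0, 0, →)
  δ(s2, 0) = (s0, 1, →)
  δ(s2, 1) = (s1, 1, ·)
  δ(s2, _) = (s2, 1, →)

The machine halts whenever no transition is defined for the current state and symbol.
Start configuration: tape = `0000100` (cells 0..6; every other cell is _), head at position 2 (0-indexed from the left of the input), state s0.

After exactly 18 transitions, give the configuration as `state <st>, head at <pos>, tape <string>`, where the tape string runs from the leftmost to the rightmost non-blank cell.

state s2, head at 6, tape 0011010

state=s0 head=2 tape=00[0]0100_   (s0,0)→(s2,0,·)
state=s2 head=2 tape=00[0]0100_   (s2,0)→(s0,1,→)
state=s0 head=3 tape=001[0]100_   (s0,0)→(s2,0,·)
state=s2 head=3 tape=001[0]100_   (s2,0)→(s0,1,→)
state=s0 head=4 tape=0011[1]00_   (s0,1)→(s0,0,→)
state=s0 head=5 tape=00110[0]0_   (s0,0)→(s2,0,·)
state=s2 head=5 tape=00110[0]0_   (s2,0)→(s0,1,→)
state=s0 head=6 tape=001101[0]_   (s0,0)→(s2,0,·)
state=s2 head=6 tape=001101[0]_   (s2,0)→(s0,1,→)
state=s0 head=7 tape=0011011[_]   (s0,_)→(s0,_,←)
state=s0 head=6 tape=001101[1]_   (s0,1)→(s0,0,→)
state=s0 head=7 tape=0011010[_]   (s0,_)→(s0,_,←)
state=s0 head=6 tape=001101[0]_   (s0,0)→(s2,0,·)
state=s2 head=6 tape=001101[0]_   (s2,0)→(s0,1,→)
state=s0 head=7 tape=0011011[_]   (s0,_)→(s0,_,←)
state=s0 head=6 tape=001101[1]_   (s0,1)→(s0,0,→)
state=s0 head=7 tape=0011010[_]   (s0,_)→(s0,_,←)
state=s0 head=6 tape=001101[0]_   (s0,0)→(s2,0,·)
state=s2 head=6 tape=001101[0]_
After 18 steps: state s2, head at 6, tape 0011010.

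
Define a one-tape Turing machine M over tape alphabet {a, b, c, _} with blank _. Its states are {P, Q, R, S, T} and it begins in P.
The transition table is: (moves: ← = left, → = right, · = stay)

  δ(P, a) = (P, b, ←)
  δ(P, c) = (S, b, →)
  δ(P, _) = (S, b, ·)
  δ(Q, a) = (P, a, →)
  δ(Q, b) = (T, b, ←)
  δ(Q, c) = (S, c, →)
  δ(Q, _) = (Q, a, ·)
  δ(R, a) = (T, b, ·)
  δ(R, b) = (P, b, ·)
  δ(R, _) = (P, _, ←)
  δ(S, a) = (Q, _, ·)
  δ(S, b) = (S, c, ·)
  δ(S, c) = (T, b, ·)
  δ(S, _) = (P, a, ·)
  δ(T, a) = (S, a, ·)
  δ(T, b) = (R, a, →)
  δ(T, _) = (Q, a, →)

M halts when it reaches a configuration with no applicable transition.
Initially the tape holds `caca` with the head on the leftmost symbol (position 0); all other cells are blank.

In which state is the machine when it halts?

P

P | [c]aca__   read c → write b, move →, go to S
S | b[a]ca__   read a → write _, move ·, go to Q
Q | b[_]ca__   read _ → write a, move ·, go to Q
Q | b[a]ca__   read a → write a, move →, go to P
P | ba[c]a__   read c → write b, move →, go to S
S | bab[a]__   read a → write _, move ·, go to Q
Q | bab[_]__   read _ → write a, move ·, go to Q
Q | bab[a]__   read a → write a, move →, go to P
P | baba[_]_   read _ → write b, move ·, go to S
S | baba[b]_   read b → write c, move ·, go to S
S | baba[c]_   read c → write b, move ·, go to T
T | baba[b]_   read b → write a, move →, go to R
R | babaa[_]   read _ → write _, move ←, go to P
P | baba[a]_   read a → write b, move ←, go to P
P | bab[a]b_   read a → write b, move ←, go to P
P | ba[b]bb_
No transition is defined for (P, b); M halts in state P.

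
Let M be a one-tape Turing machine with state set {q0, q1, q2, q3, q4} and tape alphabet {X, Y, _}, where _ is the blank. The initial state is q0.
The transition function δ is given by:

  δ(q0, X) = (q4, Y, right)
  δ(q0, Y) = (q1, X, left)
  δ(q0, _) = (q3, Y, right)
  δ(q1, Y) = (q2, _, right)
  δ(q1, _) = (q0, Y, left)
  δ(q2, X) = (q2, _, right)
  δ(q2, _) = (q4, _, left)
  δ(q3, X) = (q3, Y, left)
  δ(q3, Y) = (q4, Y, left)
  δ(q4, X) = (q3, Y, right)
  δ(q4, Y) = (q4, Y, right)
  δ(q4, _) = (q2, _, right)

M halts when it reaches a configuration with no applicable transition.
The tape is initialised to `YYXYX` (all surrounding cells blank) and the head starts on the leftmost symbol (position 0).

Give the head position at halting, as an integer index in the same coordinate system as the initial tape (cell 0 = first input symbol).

5

q0 | __[Y]YXYX_   read Y → write X, move left, go to q1
q1 | _[_]XYXYX_   read _ → write Y, move left, go to q0
q0 | [_]YXYXYX_   read _ → write Y, move right, go to q3
q3 | Y[Y]XYXYX_   read Y → write Y, move left, go to q4
q4 | [Y]YXYXYX_   read Y → write Y, move right, go to q4
q4 | Y[Y]XYXYX_   read Y → write Y, move right, go to q4
q4 | YY[X]YXYX_   read X → write Y, move right, go to q3
q3 | YYY[Y]XYX_   read Y → write Y, move left, go to q4
q4 | YY[Y]YXYX_   read Y → write Y, move right, go to q4
q4 | YYY[Y]XYX_   read Y → write Y, move right, go to q4
q4 | YYYY[X]YX_   read X → write Y, move right, go to q3
q3 | YYYYY[Y]X_   read Y → write Y, move left, go to q4
q4 | YYYY[Y]YX_   read Y → write Y, move right, go to q4
q4 | YYYYY[Y]X_   read Y → write Y, move right, go to q4
q4 | YYYYYY[X]_   read X → write Y, move right, go to q3
q3 | YYYYYYY[_]
At halt the head is at cell 5.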